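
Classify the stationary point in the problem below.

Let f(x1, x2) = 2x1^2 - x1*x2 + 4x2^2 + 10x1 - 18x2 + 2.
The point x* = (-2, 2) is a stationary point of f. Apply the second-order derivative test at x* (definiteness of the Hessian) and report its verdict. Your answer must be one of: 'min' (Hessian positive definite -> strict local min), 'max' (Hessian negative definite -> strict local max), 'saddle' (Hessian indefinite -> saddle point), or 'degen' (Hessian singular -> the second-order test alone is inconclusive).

Compute the Hessian H = grad^2 f:
  H = [[4, -1], [-1, 8]]
Verify stationarity: grad f(x*) = H x* + g = (0, 0).
Eigenvalues of H: 3.7639, 8.2361.
Both eigenvalues > 0, so H is positive definite -> x* is a strict local min.

min


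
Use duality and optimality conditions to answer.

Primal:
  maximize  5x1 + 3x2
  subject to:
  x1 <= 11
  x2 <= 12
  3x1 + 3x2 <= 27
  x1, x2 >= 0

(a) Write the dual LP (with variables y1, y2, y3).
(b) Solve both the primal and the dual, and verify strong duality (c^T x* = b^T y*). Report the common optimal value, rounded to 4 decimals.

The standard primal-dual pair for 'max c^T x s.t. A x <= b, x >= 0' is:
  Dual:  min b^T y  s.t.  A^T y >= c,  y >= 0.

So the dual LP is:
  minimize  11y1 + 12y2 + 27y3
  subject to:
    y1 + 3y3 >= 5
    y2 + 3y3 >= 3
    y1, y2, y3 >= 0

Solving the primal: x* = (9, 0).
  primal value c^T x* = 45.
Solving the dual: y* = (0, 0, 1.6667).
  dual value b^T y* = 45.
Strong duality: c^T x* = b^T y*. Confirmed.

45


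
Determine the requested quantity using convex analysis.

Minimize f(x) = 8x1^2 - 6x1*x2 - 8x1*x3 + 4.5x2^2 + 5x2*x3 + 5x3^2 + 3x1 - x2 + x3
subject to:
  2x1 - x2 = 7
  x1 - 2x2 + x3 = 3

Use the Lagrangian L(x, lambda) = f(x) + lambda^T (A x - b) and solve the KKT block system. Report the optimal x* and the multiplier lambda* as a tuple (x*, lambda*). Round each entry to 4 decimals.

Form the Lagrangian:
  L(x, lambda) = (1/2) x^T Q x + c^T x + lambda^T (A x - b)
Stationarity (grad_x L = 0): Q x + c + A^T lambda = 0.
Primal feasibility: A x = b.

This gives the KKT block system:
  [ Q   A^T ] [ x     ]   [-c ]
  [ A    0  ] [ lambda ] = [ b ]

Solving the linear system:
  x*      = (4.1308, 1.2615, 1.3923)
  lambda* = (-31.1, 11.8154)
  f(x*)   = 97.3885

x* = (4.1308, 1.2615, 1.3923), lambda* = (-31.1, 11.8154)


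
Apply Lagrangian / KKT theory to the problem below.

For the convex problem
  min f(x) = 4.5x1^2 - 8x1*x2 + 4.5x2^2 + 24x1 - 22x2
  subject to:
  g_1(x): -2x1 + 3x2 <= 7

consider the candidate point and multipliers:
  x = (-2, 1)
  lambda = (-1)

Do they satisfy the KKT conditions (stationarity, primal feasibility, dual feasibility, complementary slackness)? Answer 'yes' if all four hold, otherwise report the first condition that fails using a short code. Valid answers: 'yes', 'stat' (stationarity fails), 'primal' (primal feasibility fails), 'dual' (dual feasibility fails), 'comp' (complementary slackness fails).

Gradient of f: grad f(x) = Q x + c = (-2, 3)
Constraint values g_i(x) = a_i^T x - b_i:
  g_1((-2, 1)) = 0
Stationarity residual: grad f(x) + sum_i lambda_i a_i = (0, 0)
  -> stationarity OK
Primal feasibility (all g_i <= 0): OK
Dual feasibility (all lambda_i >= 0): FAILS
Complementary slackness (lambda_i * g_i(x) = 0 for all i): OK

Verdict: the first failing condition is dual_feasibility -> dual.

dual


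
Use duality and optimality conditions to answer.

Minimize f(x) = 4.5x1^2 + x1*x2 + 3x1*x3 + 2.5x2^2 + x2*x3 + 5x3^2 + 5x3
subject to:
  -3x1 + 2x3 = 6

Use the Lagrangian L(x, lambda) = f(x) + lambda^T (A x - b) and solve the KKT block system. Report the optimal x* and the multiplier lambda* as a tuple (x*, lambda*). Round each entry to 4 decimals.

Form the Lagrangian:
  L(x, lambda) = (1/2) x^T Q x + c^T x + lambda^T (A x - b)
Stationarity (grad_x L = 0): Q x + c + A^T lambda = 0.
Primal feasibility: A x = b.

This gives the KKT block system:
  [ Q   A^T ] [ x     ]   [-c ]
  [ A    0  ] [ lambda ] = [ b ]

Solving the linear system:
  x*      = (-1.5287, 0.1643, 0.707)
  lambda* = (-3.8242)
  f(x*)   = 13.2401

x* = (-1.5287, 0.1643, 0.707), lambda* = (-3.8242)


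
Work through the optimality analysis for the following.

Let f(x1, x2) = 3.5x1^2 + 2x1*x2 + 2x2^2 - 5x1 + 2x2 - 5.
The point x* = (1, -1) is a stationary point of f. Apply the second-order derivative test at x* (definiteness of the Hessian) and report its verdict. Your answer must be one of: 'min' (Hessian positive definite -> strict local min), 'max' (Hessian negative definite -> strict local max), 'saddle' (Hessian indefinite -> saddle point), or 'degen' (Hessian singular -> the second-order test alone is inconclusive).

Compute the Hessian H = grad^2 f:
  H = [[7, 2], [2, 4]]
Verify stationarity: grad f(x*) = H x* + g = (0, 0).
Eigenvalues of H: 3, 8.
Both eigenvalues > 0, so H is positive definite -> x* is a strict local min.

min


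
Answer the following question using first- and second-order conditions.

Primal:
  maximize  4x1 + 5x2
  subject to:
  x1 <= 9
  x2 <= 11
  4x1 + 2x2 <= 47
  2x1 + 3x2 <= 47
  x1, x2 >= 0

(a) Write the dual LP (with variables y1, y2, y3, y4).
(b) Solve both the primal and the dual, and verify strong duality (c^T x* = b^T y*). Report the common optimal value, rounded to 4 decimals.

The standard primal-dual pair for 'max c^T x s.t. A x <= b, x >= 0' is:
  Dual:  min b^T y  s.t.  A^T y >= c,  y >= 0.

So the dual LP is:
  minimize  9y1 + 11y2 + 47y3 + 47y4
  subject to:
    y1 + 4y3 + 2y4 >= 4
    y2 + 2y3 + 3y4 >= 5
    y1, y2, y3, y4 >= 0

Solving the primal: x* = (6.25, 11).
  primal value c^T x* = 80.
Solving the dual: y* = (0, 3, 1, 0).
  dual value b^T y* = 80.
Strong duality: c^T x* = b^T y*. Confirmed.

80


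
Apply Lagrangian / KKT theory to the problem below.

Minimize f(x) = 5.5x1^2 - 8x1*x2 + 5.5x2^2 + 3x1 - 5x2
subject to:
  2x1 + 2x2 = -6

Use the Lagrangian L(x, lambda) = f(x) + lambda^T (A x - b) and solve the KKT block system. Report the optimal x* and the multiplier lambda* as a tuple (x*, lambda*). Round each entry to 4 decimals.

Form the Lagrangian:
  L(x, lambda) = (1/2) x^T Q x + c^T x + lambda^T (A x - b)
Stationarity (grad_x L = 0): Q x + c + A^T lambda = 0.
Primal feasibility: A x = b.

This gives the KKT block system:
  [ Q   A^T ] [ x     ]   [-c ]
  [ A    0  ] [ lambda ] = [ b ]

Solving the linear system:
  x*      = (-1.7105, -1.2895)
  lambda* = (2.75)
  f(x*)   = 8.9079

x* = (-1.7105, -1.2895), lambda* = (2.75)


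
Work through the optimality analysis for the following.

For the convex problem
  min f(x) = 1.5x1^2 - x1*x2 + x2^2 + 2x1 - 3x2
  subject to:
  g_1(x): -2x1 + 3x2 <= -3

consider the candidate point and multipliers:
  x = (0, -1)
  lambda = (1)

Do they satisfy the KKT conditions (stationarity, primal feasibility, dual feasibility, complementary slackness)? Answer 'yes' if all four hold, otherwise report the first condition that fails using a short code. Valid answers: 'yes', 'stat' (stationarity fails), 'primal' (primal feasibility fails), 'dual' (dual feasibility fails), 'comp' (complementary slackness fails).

Gradient of f: grad f(x) = Q x + c = (3, -5)
Constraint values g_i(x) = a_i^T x - b_i:
  g_1((0, -1)) = 0
Stationarity residual: grad f(x) + sum_i lambda_i a_i = (1, -2)
  -> stationarity FAILS
Primal feasibility (all g_i <= 0): OK
Dual feasibility (all lambda_i >= 0): OK
Complementary slackness (lambda_i * g_i(x) = 0 for all i): OK

Verdict: the first failing condition is stationarity -> stat.

stat


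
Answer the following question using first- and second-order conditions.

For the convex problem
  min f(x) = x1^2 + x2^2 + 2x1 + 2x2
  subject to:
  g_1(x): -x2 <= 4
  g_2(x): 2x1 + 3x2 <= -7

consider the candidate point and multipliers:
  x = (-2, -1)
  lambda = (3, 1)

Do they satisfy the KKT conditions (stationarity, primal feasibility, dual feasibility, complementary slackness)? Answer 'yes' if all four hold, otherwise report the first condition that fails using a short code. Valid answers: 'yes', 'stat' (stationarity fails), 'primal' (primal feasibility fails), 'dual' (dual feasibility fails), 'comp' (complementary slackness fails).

Gradient of f: grad f(x) = Q x + c = (-2, 0)
Constraint values g_i(x) = a_i^T x - b_i:
  g_1((-2, -1)) = -3
  g_2((-2, -1)) = 0
Stationarity residual: grad f(x) + sum_i lambda_i a_i = (0, 0)
  -> stationarity OK
Primal feasibility (all g_i <= 0): OK
Dual feasibility (all lambda_i >= 0): OK
Complementary slackness (lambda_i * g_i(x) = 0 for all i): FAILS

Verdict: the first failing condition is complementary_slackness -> comp.

comp


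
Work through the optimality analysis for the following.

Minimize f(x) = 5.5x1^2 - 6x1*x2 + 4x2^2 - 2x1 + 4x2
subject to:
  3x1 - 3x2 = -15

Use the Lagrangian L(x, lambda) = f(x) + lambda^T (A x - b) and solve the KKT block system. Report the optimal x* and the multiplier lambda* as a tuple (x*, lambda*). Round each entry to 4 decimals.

Form the Lagrangian:
  L(x, lambda) = (1/2) x^T Q x + c^T x + lambda^T (A x - b)
Stationarity (grad_x L = 0): Q x + c + A^T lambda = 0.
Primal feasibility: A x = b.

This gives the KKT block system:
  [ Q   A^T ] [ x     ]   [-c ]
  [ A    0  ] [ lambda ] = [ b ]

Solving the linear system:
  x*      = (-1.7143, 3.2857)
  lambda* = (13.5238)
  f(x*)   = 109.7143

x* = (-1.7143, 3.2857), lambda* = (13.5238)


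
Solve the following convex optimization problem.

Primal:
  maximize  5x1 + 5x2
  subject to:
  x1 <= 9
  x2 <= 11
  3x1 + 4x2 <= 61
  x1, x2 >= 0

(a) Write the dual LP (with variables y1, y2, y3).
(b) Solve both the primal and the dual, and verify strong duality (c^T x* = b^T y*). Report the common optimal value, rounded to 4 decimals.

The standard primal-dual pair for 'max c^T x s.t. A x <= b, x >= 0' is:
  Dual:  min b^T y  s.t.  A^T y >= c,  y >= 0.

So the dual LP is:
  minimize  9y1 + 11y2 + 61y3
  subject to:
    y1 + 3y3 >= 5
    y2 + 4y3 >= 5
    y1, y2, y3 >= 0

Solving the primal: x* = (9, 8.5).
  primal value c^T x* = 87.5.
Solving the dual: y* = (1.25, 0, 1.25).
  dual value b^T y* = 87.5.
Strong duality: c^T x* = b^T y*. Confirmed.

87.5


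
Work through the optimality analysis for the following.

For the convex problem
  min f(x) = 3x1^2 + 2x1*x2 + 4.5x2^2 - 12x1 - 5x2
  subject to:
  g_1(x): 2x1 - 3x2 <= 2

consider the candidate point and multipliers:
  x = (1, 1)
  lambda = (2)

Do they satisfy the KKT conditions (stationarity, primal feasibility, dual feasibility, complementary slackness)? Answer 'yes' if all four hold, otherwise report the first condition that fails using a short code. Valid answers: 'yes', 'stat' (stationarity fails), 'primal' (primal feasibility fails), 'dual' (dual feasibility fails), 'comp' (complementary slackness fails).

Gradient of f: grad f(x) = Q x + c = (-4, 6)
Constraint values g_i(x) = a_i^T x - b_i:
  g_1((1, 1)) = -3
Stationarity residual: grad f(x) + sum_i lambda_i a_i = (0, 0)
  -> stationarity OK
Primal feasibility (all g_i <= 0): OK
Dual feasibility (all lambda_i >= 0): OK
Complementary slackness (lambda_i * g_i(x) = 0 for all i): FAILS

Verdict: the first failing condition is complementary_slackness -> comp.

comp


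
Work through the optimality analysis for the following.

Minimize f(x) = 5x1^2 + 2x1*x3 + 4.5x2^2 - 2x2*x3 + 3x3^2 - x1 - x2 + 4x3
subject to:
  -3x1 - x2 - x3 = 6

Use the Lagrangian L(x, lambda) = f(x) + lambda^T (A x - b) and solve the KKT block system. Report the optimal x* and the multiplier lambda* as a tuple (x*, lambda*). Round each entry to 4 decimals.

Form the Lagrangian:
  L(x, lambda) = (1/2) x^T Q x + c^T x + lambda^T (A x - b)
Stationarity (grad_x L = 0): Q x + c + A^T lambda = 0.
Primal feasibility: A x = b.

This gives the KKT block system:
  [ Q   A^T ] [ x     ]   [-c ]
  [ A    0  ] [ lambda ] = [ b ]

Solving the linear system:
  x*      = (-1.252, -0.8135, -1.4306)
  lambda* = (-5.4603)
  f(x*)   = 14.5526

x* = (-1.252, -0.8135, -1.4306), lambda* = (-5.4603)


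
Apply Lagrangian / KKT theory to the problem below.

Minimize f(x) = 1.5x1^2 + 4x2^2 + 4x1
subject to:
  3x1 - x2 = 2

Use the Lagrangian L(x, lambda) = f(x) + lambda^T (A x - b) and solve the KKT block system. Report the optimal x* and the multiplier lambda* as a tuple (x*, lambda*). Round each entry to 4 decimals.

Form the Lagrangian:
  L(x, lambda) = (1/2) x^T Q x + c^T x + lambda^T (A x - b)
Stationarity (grad_x L = 0): Q x + c + A^T lambda = 0.
Primal feasibility: A x = b.

This gives the KKT block system:
  [ Q   A^T ] [ x     ]   [-c ]
  [ A    0  ] [ lambda ] = [ b ]

Solving the linear system:
  x*      = (0.5867, -0.24)
  lambda* = (-1.92)
  f(x*)   = 3.0933

x* = (0.5867, -0.24), lambda* = (-1.92)


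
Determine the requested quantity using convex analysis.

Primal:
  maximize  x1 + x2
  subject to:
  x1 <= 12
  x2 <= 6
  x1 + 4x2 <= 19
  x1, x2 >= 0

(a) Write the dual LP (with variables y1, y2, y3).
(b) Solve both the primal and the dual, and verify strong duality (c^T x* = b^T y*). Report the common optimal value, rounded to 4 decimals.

The standard primal-dual pair for 'max c^T x s.t. A x <= b, x >= 0' is:
  Dual:  min b^T y  s.t.  A^T y >= c,  y >= 0.

So the dual LP is:
  minimize  12y1 + 6y2 + 19y3
  subject to:
    y1 + y3 >= 1
    y2 + 4y3 >= 1
    y1, y2, y3 >= 0

Solving the primal: x* = (12, 1.75).
  primal value c^T x* = 13.75.
Solving the dual: y* = (0.75, 0, 0.25).
  dual value b^T y* = 13.75.
Strong duality: c^T x* = b^T y*. Confirmed.

13.75


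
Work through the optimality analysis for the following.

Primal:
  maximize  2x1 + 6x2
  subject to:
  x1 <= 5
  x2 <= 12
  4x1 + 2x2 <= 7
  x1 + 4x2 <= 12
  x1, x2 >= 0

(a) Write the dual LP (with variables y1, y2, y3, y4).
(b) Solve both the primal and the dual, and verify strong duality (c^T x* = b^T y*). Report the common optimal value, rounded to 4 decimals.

The standard primal-dual pair for 'max c^T x s.t. A x <= b, x >= 0' is:
  Dual:  min b^T y  s.t.  A^T y >= c,  y >= 0.

So the dual LP is:
  minimize  5y1 + 12y2 + 7y3 + 12y4
  subject to:
    y1 + 4y3 + y4 >= 2
    y2 + 2y3 + 4y4 >= 6
    y1, y2, y3, y4 >= 0

Solving the primal: x* = (0.2857, 2.9286).
  primal value c^T x* = 18.1429.
Solving the dual: y* = (0, 0, 0.1429, 1.4286).
  dual value b^T y* = 18.1429.
Strong duality: c^T x* = b^T y*. Confirmed.

18.1429


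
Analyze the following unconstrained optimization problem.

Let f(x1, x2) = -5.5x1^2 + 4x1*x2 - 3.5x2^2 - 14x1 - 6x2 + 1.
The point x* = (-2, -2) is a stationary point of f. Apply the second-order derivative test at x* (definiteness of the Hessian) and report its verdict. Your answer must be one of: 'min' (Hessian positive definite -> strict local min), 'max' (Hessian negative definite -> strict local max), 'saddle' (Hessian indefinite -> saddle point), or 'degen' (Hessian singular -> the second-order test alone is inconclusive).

Compute the Hessian H = grad^2 f:
  H = [[-11, 4], [4, -7]]
Verify stationarity: grad f(x*) = H x* + g = (0, 0).
Eigenvalues of H: -13.4721, -4.5279.
Both eigenvalues < 0, so H is negative definite -> x* is a strict local max.

max


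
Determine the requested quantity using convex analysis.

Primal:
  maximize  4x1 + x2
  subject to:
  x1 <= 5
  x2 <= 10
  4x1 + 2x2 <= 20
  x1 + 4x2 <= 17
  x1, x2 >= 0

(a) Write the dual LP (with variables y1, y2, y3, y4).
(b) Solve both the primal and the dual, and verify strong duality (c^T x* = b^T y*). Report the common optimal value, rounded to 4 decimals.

The standard primal-dual pair for 'max c^T x s.t. A x <= b, x >= 0' is:
  Dual:  min b^T y  s.t.  A^T y >= c,  y >= 0.

So the dual LP is:
  minimize  5y1 + 10y2 + 20y3 + 17y4
  subject to:
    y1 + 4y3 + y4 >= 4
    y2 + 2y3 + 4y4 >= 1
    y1, y2, y3, y4 >= 0

Solving the primal: x* = (5, 0).
  primal value c^T x* = 20.
Solving the dual: y* = (2, 0, 0.5, 0).
  dual value b^T y* = 20.
Strong duality: c^T x* = b^T y*. Confirmed.

20


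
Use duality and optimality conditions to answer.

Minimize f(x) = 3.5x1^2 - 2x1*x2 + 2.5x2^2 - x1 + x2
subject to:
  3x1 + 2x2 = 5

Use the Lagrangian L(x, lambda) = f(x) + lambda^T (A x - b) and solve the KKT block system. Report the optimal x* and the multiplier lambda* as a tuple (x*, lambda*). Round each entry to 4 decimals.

Form the Lagrangian:
  L(x, lambda) = (1/2) x^T Q x + c^T x + lambda^T (A x - b)
Stationarity (grad_x L = 0): Q x + c + A^T lambda = 0.
Primal feasibility: A x = b.

This gives the KKT block system:
  [ Q   A^T ] [ x     ]   [-c ]
  [ A    0  ] [ lambda ] = [ b ]

Solving the linear system:
  x*      = (1.0825, 0.8763)
  lambda* = (-1.6082)
  f(x*)   = 3.9175

x* = (1.0825, 0.8763), lambda* = (-1.6082)


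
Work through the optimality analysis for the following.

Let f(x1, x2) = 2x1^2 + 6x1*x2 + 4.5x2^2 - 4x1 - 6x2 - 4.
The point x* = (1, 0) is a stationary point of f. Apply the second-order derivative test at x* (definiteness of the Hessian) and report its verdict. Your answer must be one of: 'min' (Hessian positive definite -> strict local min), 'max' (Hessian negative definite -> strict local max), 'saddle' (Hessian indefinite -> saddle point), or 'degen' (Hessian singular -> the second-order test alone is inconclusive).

Compute the Hessian H = grad^2 f:
  H = [[4, 6], [6, 9]]
Verify stationarity: grad f(x*) = H x* + g = (0, 0).
Eigenvalues of H: 0, 13.
H has a zero eigenvalue (singular; positive semidefinite but not definite), so H is neither positive definite, negative definite, nor indefinite. The second-order test alone is inconclusive -> degen.
(Indeed, f is constant along the null direction of H through x*, so x* is not a strict local extremum.)

degen


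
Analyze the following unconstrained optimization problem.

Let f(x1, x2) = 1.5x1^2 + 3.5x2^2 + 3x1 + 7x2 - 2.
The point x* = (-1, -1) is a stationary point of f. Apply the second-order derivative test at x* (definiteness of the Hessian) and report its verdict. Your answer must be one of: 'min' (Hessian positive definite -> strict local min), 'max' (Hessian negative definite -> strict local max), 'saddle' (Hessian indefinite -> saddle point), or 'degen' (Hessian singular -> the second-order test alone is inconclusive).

Compute the Hessian H = grad^2 f:
  H = [[3, 0], [0, 7]]
Verify stationarity: grad f(x*) = H x* + g = (0, 0).
Eigenvalues of H: 3, 7.
Both eigenvalues > 0, so H is positive definite -> x* is a strict local min.

min


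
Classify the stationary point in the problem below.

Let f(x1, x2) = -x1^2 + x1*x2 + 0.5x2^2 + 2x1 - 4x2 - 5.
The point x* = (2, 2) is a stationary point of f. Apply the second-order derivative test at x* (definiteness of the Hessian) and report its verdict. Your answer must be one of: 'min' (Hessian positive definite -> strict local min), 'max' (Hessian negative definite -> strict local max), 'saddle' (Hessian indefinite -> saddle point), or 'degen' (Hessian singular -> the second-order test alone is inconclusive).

Compute the Hessian H = grad^2 f:
  H = [[-2, 1], [1, 1]]
Verify stationarity: grad f(x*) = H x* + g = (0, 0).
Eigenvalues of H: -2.3028, 1.3028.
Eigenvalues have mixed signs, so H is indefinite -> x* is a saddle point.

saddle


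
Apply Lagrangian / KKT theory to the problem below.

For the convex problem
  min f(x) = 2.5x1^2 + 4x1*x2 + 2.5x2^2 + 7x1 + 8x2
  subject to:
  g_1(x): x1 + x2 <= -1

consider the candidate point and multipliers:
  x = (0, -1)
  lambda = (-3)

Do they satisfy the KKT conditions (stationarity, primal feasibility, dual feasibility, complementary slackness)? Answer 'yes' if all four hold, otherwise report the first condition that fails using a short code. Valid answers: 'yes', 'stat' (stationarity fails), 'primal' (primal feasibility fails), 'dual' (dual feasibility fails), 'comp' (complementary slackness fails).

Gradient of f: grad f(x) = Q x + c = (3, 3)
Constraint values g_i(x) = a_i^T x - b_i:
  g_1((0, -1)) = 0
Stationarity residual: grad f(x) + sum_i lambda_i a_i = (0, 0)
  -> stationarity OK
Primal feasibility (all g_i <= 0): OK
Dual feasibility (all lambda_i >= 0): FAILS
Complementary slackness (lambda_i * g_i(x) = 0 for all i): OK

Verdict: the first failing condition is dual_feasibility -> dual.

dual


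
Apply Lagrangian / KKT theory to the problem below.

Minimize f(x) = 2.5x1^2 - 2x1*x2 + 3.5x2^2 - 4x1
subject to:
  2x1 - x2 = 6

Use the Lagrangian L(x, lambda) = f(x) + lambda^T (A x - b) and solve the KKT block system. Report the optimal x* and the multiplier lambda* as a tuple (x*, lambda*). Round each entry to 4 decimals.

Form the Lagrangian:
  L(x, lambda) = (1/2) x^T Q x + c^T x + lambda^T (A x - b)
Stationarity (grad_x L = 0): Q x + c + A^T lambda = 0.
Primal feasibility: A x = b.

This gives the KKT block system:
  [ Q   A^T ] [ x     ]   [-c ]
  [ A    0  ] [ lambda ] = [ b ]

Solving the linear system:
  x*      = (3.04, 0.08)
  lambda* = (-5.52)
  f(x*)   = 10.48

x* = (3.04, 0.08), lambda* = (-5.52)


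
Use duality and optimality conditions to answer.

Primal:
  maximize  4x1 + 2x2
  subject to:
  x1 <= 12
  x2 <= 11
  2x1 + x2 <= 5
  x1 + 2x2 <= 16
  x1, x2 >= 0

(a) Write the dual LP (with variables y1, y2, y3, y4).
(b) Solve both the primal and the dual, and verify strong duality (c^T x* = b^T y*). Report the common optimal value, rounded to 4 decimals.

The standard primal-dual pair for 'max c^T x s.t. A x <= b, x >= 0' is:
  Dual:  min b^T y  s.t.  A^T y >= c,  y >= 0.

So the dual LP is:
  minimize  12y1 + 11y2 + 5y3 + 16y4
  subject to:
    y1 + 2y3 + y4 >= 4
    y2 + y3 + 2y4 >= 2
    y1, y2, y3, y4 >= 0

Solving the primal: x* = (2.5, 0).
  primal value c^T x* = 10.
Solving the dual: y* = (0, 0, 2, 0).
  dual value b^T y* = 10.
Strong duality: c^T x* = b^T y*. Confirmed.

10


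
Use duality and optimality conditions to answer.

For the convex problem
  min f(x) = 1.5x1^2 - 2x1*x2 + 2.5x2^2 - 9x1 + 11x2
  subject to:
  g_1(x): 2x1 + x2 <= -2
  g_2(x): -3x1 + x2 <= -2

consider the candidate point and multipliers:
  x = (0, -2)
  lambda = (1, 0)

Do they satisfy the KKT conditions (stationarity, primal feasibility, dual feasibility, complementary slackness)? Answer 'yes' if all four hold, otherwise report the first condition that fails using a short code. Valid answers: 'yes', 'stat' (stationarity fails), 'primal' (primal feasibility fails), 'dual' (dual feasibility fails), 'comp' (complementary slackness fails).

Gradient of f: grad f(x) = Q x + c = (-5, 1)
Constraint values g_i(x) = a_i^T x - b_i:
  g_1((0, -2)) = 0
  g_2((0, -2)) = 0
Stationarity residual: grad f(x) + sum_i lambda_i a_i = (-3, 2)
  -> stationarity FAILS
Primal feasibility (all g_i <= 0): OK
Dual feasibility (all lambda_i >= 0): OK
Complementary slackness (lambda_i * g_i(x) = 0 for all i): OK

Verdict: the first failing condition is stationarity -> stat.

stat


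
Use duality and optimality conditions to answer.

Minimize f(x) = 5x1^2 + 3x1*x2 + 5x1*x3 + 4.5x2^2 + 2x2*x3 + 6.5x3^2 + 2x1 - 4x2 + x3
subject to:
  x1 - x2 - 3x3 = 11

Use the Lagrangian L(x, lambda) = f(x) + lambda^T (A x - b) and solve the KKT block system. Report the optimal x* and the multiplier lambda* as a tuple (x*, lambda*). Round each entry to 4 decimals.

Form the Lagrangian:
  L(x, lambda) = (1/2) x^T Q x + c^T x + lambda^T (A x - b)
Stationarity (grad_x L = 0): Q x + c + A^T lambda = 0.
Primal feasibility: A x = b.

This gives the KKT block system:
  [ Q   A^T ] [ x     ]   [-c ]
  [ A    0  ] [ lambda ] = [ b ]

Solving the linear system:
  x*      = (2.1803, -0.5964, -2.7411)
  lambda* = (-8.3085)
  f(x*)   = 47.6993

x* = (2.1803, -0.5964, -2.7411), lambda* = (-8.3085)


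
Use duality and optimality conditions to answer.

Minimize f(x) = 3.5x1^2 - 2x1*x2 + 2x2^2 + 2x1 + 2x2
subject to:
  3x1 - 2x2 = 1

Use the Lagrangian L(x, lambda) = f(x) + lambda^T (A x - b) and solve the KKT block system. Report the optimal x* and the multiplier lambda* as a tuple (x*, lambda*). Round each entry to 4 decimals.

Form the Lagrangian:
  L(x, lambda) = (1/2) x^T Q x + c^T x + lambda^T (A x - b)
Stationarity (grad_x L = 0): Q x + c + A^T lambda = 0.
Primal feasibility: A x = b.

This gives the KKT block system:
  [ Q   A^T ] [ x     ]   [-c ]
  [ A    0  ] [ lambda ] = [ b ]

Solving the linear system:
  x*      = (-0.3, -0.95)
  lambda* = (-0.6)
  f(x*)   = -0.95

x* = (-0.3, -0.95), lambda* = (-0.6)


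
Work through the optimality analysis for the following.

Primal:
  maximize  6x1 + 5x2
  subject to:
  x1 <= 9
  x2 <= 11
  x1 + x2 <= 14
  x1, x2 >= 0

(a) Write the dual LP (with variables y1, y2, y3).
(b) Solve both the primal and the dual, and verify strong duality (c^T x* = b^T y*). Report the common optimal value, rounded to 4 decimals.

The standard primal-dual pair for 'max c^T x s.t. A x <= b, x >= 0' is:
  Dual:  min b^T y  s.t.  A^T y >= c,  y >= 0.

So the dual LP is:
  minimize  9y1 + 11y2 + 14y3
  subject to:
    y1 + y3 >= 6
    y2 + y3 >= 5
    y1, y2, y3 >= 0

Solving the primal: x* = (9, 5).
  primal value c^T x* = 79.
Solving the dual: y* = (1, 0, 5).
  dual value b^T y* = 79.
Strong duality: c^T x* = b^T y*. Confirmed.

79


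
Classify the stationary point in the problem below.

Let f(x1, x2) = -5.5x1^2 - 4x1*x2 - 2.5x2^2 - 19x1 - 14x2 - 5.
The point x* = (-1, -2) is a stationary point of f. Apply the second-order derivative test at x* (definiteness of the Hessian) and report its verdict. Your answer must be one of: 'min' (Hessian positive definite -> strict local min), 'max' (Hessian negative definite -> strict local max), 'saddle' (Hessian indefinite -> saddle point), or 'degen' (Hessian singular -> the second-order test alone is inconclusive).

Compute the Hessian H = grad^2 f:
  H = [[-11, -4], [-4, -5]]
Verify stationarity: grad f(x*) = H x* + g = (0, 0).
Eigenvalues of H: -13, -3.
Both eigenvalues < 0, so H is negative definite -> x* is a strict local max.

max


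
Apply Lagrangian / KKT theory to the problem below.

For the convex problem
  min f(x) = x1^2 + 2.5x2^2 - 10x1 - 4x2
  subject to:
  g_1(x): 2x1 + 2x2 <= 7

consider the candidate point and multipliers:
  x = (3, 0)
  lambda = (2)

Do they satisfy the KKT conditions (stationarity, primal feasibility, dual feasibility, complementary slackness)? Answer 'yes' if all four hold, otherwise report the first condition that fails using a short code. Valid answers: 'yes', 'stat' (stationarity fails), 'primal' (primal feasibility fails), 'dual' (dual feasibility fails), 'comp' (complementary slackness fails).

Gradient of f: grad f(x) = Q x + c = (-4, -4)
Constraint values g_i(x) = a_i^T x - b_i:
  g_1((3, 0)) = -1
Stationarity residual: grad f(x) + sum_i lambda_i a_i = (0, 0)
  -> stationarity OK
Primal feasibility (all g_i <= 0): OK
Dual feasibility (all lambda_i >= 0): OK
Complementary slackness (lambda_i * g_i(x) = 0 for all i): FAILS

Verdict: the first failing condition is complementary_slackness -> comp.

comp


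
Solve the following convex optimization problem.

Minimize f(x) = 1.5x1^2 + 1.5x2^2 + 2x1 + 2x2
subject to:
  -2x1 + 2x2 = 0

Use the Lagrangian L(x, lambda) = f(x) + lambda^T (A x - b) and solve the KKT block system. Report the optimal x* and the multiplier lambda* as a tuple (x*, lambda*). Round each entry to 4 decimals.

Form the Lagrangian:
  L(x, lambda) = (1/2) x^T Q x + c^T x + lambda^T (A x - b)
Stationarity (grad_x L = 0): Q x + c + A^T lambda = 0.
Primal feasibility: A x = b.

This gives the KKT block system:
  [ Q   A^T ] [ x     ]   [-c ]
  [ A    0  ] [ lambda ] = [ b ]

Solving the linear system:
  x*      = (-0.6667, -0.6667)
  lambda* = (0)
  f(x*)   = -1.3333

x* = (-0.6667, -0.6667), lambda* = (0)


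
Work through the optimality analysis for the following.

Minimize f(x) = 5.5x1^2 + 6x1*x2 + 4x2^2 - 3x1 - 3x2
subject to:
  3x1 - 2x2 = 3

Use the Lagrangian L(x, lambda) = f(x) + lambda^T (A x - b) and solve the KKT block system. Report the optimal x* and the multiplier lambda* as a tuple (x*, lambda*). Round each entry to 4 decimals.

Form the Lagrangian:
  L(x, lambda) = (1/2) x^T Q x + c^T x + lambda^T (A x - b)
Stationarity (grad_x L = 0): Q x + c + A^T lambda = 0.
Primal feasibility: A x = b.

This gives the KKT block system:
  [ Q   A^T ] [ x     ]   [-c ]
  [ A    0  ] [ lambda ] = [ b ]

Solving the linear system:
  x*      = (0.734, -0.3989)
  lambda* = (-0.8936)
  f(x*)   = 0.8378

x* = (0.734, -0.3989), lambda* = (-0.8936)


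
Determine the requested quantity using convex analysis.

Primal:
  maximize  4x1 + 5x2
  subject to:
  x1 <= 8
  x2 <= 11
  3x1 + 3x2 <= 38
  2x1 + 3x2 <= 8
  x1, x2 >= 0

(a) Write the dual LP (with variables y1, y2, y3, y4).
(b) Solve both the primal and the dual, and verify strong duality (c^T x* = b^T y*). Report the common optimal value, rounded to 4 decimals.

The standard primal-dual pair for 'max c^T x s.t. A x <= b, x >= 0' is:
  Dual:  min b^T y  s.t.  A^T y >= c,  y >= 0.

So the dual LP is:
  minimize  8y1 + 11y2 + 38y3 + 8y4
  subject to:
    y1 + 3y3 + 2y4 >= 4
    y2 + 3y3 + 3y4 >= 5
    y1, y2, y3, y4 >= 0

Solving the primal: x* = (4, 0).
  primal value c^T x* = 16.
Solving the dual: y* = (0, 0, 0, 2).
  dual value b^T y* = 16.
Strong duality: c^T x* = b^T y*. Confirmed.

16


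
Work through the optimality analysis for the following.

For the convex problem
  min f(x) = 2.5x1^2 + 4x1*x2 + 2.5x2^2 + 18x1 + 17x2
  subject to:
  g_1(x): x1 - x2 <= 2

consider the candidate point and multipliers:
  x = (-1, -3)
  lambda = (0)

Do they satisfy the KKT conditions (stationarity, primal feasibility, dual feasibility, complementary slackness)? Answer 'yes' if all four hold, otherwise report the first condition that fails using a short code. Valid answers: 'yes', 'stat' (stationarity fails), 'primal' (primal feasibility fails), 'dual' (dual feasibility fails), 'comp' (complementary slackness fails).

Gradient of f: grad f(x) = Q x + c = (1, -2)
Constraint values g_i(x) = a_i^T x - b_i:
  g_1((-1, -3)) = 0
Stationarity residual: grad f(x) + sum_i lambda_i a_i = (1, -2)
  -> stationarity FAILS
Primal feasibility (all g_i <= 0): OK
Dual feasibility (all lambda_i >= 0): OK
Complementary slackness (lambda_i * g_i(x) = 0 for all i): OK

Verdict: the first failing condition is stationarity -> stat.

stat


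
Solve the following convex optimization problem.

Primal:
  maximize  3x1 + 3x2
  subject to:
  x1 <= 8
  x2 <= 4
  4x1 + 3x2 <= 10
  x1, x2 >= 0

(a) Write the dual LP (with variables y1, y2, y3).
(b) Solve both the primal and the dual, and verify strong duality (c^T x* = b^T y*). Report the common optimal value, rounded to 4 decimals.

The standard primal-dual pair for 'max c^T x s.t. A x <= b, x >= 0' is:
  Dual:  min b^T y  s.t.  A^T y >= c,  y >= 0.

So the dual LP is:
  minimize  8y1 + 4y2 + 10y3
  subject to:
    y1 + 4y3 >= 3
    y2 + 3y3 >= 3
    y1, y2, y3 >= 0

Solving the primal: x* = (0, 3.3333).
  primal value c^T x* = 10.
Solving the dual: y* = (0, 0, 1).
  dual value b^T y* = 10.
Strong duality: c^T x* = b^T y*. Confirmed.

10


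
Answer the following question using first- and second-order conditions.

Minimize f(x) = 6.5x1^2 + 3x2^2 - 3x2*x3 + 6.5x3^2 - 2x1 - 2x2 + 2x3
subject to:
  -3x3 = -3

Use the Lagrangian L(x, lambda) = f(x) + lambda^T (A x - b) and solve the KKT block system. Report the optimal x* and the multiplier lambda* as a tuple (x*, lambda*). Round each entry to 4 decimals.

Form the Lagrangian:
  L(x, lambda) = (1/2) x^T Q x + c^T x + lambda^T (A x - b)
Stationarity (grad_x L = 0): Q x + c + A^T lambda = 0.
Primal feasibility: A x = b.

This gives the KKT block system:
  [ Q   A^T ] [ x     ]   [-c ]
  [ A    0  ] [ lambda ] = [ b ]

Solving the linear system:
  x*      = (0.1538, 0.8333, 1)
  lambda* = (4.1667)
  f(x*)   = 6.2628

x* = (0.1538, 0.8333, 1), lambda* = (4.1667)


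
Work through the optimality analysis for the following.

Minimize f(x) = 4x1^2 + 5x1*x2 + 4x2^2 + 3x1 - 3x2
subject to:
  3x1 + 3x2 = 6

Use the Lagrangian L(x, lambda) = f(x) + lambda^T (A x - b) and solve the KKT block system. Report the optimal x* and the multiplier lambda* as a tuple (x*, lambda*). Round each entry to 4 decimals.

Form the Lagrangian:
  L(x, lambda) = (1/2) x^T Q x + c^T x + lambda^T (A x - b)
Stationarity (grad_x L = 0): Q x + c + A^T lambda = 0.
Primal feasibility: A x = b.

This gives the KKT block system:
  [ Q   A^T ] [ x     ]   [-c ]
  [ A    0  ] [ lambda ] = [ b ]

Solving the linear system:
  x*      = (0, 2)
  lambda* = (-4.3333)
  f(x*)   = 10

x* = (0, 2), lambda* = (-4.3333)


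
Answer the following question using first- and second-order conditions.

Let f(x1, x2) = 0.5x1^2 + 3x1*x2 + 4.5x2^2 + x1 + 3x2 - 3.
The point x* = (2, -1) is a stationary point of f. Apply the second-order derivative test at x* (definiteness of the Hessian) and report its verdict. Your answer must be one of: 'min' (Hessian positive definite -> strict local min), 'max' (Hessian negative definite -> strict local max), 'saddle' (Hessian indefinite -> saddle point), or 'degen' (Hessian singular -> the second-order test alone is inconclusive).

Compute the Hessian H = grad^2 f:
  H = [[1, 3], [3, 9]]
Verify stationarity: grad f(x*) = H x* + g = (0, 0).
Eigenvalues of H: 0, 10.
H has a zero eigenvalue (singular; positive semidefinite but not definite), so H is neither positive definite, negative definite, nor indefinite. The second-order test alone is inconclusive -> degen.
(Indeed, f is constant along the null direction of H through x*, so x* is not a strict local extremum.)

degen


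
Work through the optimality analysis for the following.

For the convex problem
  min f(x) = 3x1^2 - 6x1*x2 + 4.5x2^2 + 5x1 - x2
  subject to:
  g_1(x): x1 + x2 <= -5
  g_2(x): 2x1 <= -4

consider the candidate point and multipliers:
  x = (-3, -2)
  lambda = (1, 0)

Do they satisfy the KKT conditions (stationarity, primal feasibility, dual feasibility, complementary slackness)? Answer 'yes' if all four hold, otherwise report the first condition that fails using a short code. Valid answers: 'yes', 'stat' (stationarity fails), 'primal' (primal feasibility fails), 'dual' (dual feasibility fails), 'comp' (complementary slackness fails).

Gradient of f: grad f(x) = Q x + c = (-1, -1)
Constraint values g_i(x) = a_i^T x - b_i:
  g_1((-3, -2)) = 0
  g_2((-3, -2)) = -2
Stationarity residual: grad f(x) + sum_i lambda_i a_i = (0, 0)
  -> stationarity OK
Primal feasibility (all g_i <= 0): OK
Dual feasibility (all lambda_i >= 0): OK
Complementary slackness (lambda_i * g_i(x) = 0 for all i): OK

Verdict: yes, KKT holds.

yes


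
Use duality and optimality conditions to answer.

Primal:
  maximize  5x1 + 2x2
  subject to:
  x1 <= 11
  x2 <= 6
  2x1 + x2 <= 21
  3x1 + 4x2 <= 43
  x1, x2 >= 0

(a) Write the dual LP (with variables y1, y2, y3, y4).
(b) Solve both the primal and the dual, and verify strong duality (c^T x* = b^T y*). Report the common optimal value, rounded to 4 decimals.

The standard primal-dual pair for 'max c^T x s.t. A x <= b, x >= 0' is:
  Dual:  min b^T y  s.t.  A^T y >= c,  y >= 0.

So the dual LP is:
  minimize  11y1 + 6y2 + 21y3 + 43y4
  subject to:
    y1 + 2y3 + 3y4 >= 5
    y2 + y3 + 4y4 >= 2
    y1, y2, y3, y4 >= 0

Solving the primal: x* = (10.5, 0).
  primal value c^T x* = 52.5.
Solving the dual: y* = (0, 0, 2.5, 0).
  dual value b^T y* = 52.5.
Strong duality: c^T x* = b^T y*. Confirmed.

52.5


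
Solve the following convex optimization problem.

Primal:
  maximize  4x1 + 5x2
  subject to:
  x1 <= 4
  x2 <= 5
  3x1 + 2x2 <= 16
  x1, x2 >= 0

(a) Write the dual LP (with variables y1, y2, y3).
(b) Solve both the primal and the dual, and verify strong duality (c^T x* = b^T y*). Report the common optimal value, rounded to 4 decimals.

The standard primal-dual pair for 'max c^T x s.t. A x <= b, x >= 0' is:
  Dual:  min b^T y  s.t.  A^T y >= c,  y >= 0.

So the dual LP is:
  minimize  4y1 + 5y2 + 16y3
  subject to:
    y1 + 3y3 >= 4
    y2 + 2y3 >= 5
    y1, y2, y3 >= 0

Solving the primal: x* = (2, 5).
  primal value c^T x* = 33.
Solving the dual: y* = (0, 2.3333, 1.3333).
  dual value b^T y* = 33.
Strong duality: c^T x* = b^T y*. Confirmed.

33


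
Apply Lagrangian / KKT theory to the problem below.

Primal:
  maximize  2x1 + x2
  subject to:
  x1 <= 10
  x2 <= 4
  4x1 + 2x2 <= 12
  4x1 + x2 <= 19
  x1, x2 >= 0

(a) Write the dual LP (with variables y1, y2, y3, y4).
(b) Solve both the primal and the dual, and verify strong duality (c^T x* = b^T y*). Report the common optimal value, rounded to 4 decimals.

The standard primal-dual pair for 'max c^T x s.t. A x <= b, x >= 0' is:
  Dual:  min b^T y  s.t.  A^T y >= c,  y >= 0.

So the dual LP is:
  minimize  10y1 + 4y2 + 12y3 + 19y4
  subject to:
    y1 + 4y3 + 4y4 >= 2
    y2 + 2y3 + y4 >= 1
    y1, y2, y3, y4 >= 0

Solving the primal: x* = (3, 0).
  primal value c^T x* = 6.
Solving the dual: y* = (0, 0, 0.5, 0).
  dual value b^T y* = 6.
Strong duality: c^T x* = b^T y*. Confirmed.

6


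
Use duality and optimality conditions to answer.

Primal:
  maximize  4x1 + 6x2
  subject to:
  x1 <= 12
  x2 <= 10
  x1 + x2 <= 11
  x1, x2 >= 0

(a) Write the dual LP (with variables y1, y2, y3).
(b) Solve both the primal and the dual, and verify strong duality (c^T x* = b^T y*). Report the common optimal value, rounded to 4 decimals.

The standard primal-dual pair for 'max c^T x s.t. A x <= b, x >= 0' is:
  Dual:  min b^T y  s.t.  A^T y >= c,  y >= 0.

So the dual LP is:
  minimize  12y1 + 10y2 + 11y3
  subject to:
    y1 + y3 >= 4
    y2 + y3 >= 6
    y1, y2, y3 >= 0

Solving the primal: x* = (1, 10).
  primal value c^T x* = 64.
Solving the dual: y* = (0, 2, 4).
  dual value b^T y* = 64.
Strong duality: c^T x* = b^T y*. Confirmed.

64


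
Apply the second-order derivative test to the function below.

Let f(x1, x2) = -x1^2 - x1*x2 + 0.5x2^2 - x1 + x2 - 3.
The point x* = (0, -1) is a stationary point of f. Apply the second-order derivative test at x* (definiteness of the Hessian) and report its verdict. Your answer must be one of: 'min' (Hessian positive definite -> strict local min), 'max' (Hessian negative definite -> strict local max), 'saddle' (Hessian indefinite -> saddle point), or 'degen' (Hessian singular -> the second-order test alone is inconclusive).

Compute the Hessian H = grad^2 f:
  H = [[-2, -1], [-1, 1]]
Verify stationarity: grad f(x*) = H x* + g = (0, 0).
Eigenvalues of H: -2.3028, 1.3028.
Eigenvalues have mixed signs, so H is indefinite -> x* is a saddle point.

saddle


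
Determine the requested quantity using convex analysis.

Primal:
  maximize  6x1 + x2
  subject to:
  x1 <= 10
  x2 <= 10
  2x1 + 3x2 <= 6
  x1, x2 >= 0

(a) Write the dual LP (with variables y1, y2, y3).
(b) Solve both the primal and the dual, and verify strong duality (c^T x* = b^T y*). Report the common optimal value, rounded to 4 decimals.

The standard primal-dual pair for 'max c^T x s.t. A x <= b, x >= 0' is:
  Dual:  min b^T y  s.t.  A^T y >= c,  y >= 0.

So the dual LP is:
  minimize  10y1 + 10y2 + 6y3
  subject to:
    y1 + 2y3 >= 6
    y2 + 3y3 >= 1
    y1, y2, y3 >= 0

Solving the primal: x* = (3, 0).
  primal value c^T x* = 18.
Solving the dual: y* = (0, 0, 3).
  dual value b^T y* = 18.
Strong duality: c^T x* = b^T y*. Confirmed.

18


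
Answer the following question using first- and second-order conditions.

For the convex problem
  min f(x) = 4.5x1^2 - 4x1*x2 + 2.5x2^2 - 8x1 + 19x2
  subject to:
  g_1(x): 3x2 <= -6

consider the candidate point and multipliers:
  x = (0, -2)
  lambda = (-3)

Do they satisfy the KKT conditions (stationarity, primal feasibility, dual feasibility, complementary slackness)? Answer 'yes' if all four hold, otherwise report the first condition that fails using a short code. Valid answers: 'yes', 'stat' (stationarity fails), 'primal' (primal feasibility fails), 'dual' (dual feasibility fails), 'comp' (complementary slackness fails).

Gradient of f: grad f(x) = Q x + c = (0, 9)
Constraint values g_i(x) = a_i^T x - b_i:
  g_1((0, -2)) = 0
Stationarity residual: grad f(x) + sum_i lambda_i a_i = (0, 0)
  -> stationarity OK
Primal feasibility (all g_i <= 0): OK
Dual feasibility (all lambda_i >= 0): FAILS
Complementary slackness (lambda_i * g_i(x) = 0 for all i): OK

Verdict: the first failing condition is dual_feasibility -> dual.

dual


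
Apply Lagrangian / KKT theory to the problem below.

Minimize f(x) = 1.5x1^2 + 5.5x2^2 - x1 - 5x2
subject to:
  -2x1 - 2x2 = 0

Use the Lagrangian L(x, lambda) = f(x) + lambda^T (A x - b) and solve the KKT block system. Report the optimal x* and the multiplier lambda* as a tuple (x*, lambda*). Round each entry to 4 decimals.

Form the Lagrangian:
  L(x, lambda) = (1/2) x^T Q x + c^T x + lambda^T (A x - b)
Stationarity (grad_x L = 0): Q x + c + A^T lambda = 0.
Primal feasibility: A x = b.

This gives the KKT block system:
  [ Q   A^T ] [ x     ]   [-c ]
  [ A    0  ] [ lambda ] = [ b ]

Solving the linear system:
  x*      = (-0.2857, 0.2857)
  lambda* = (-0.9286)
  f(x*)   = -0.5714

x* = (-0.2857, 0.2857), lambda* = (-0.9286)
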